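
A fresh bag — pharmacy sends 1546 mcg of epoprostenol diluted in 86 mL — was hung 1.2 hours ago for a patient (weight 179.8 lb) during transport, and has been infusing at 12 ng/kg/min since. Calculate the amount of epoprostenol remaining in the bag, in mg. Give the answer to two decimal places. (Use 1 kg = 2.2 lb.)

1.48 mg

Weight = 179.8 lb ÷ 2.2 lb/kg = 81.72727 kg
Dose = 12 ng/kg/min × 81.72727 kg = 980.7273 ng/min
980.7273 ng/min × 60 min/hr = 58843.64 ng/hr
Concentration = 1546 mcg ÷ 86 mL = 17.97674 mcg/mL = 17976.74 ng/mL
Rate = 58843.64 ng/hr ÷ 17976.74 ng/mL = 3.27332 mL/hr
Volume infused = 3.27332 mL/hr × 1.2 hr = 3.927984 mL
Volume remaining = 86 − 3.927984 = 82.07202 mL
Drug remaining = 82.07202 mL × 17976.74 ng/mL = 1475388 ng = 1.475388 mg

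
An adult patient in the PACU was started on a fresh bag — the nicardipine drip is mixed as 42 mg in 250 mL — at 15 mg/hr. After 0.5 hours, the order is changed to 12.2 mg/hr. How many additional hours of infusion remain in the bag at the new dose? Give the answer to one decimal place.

2.8 hours

Initial rate:
Concentration = 42 mg ÷ 250 mL = 0.168 mg/mL
Rate = 15 mg/hr ÷ 0.168 mg/mL = 89.28571 mL/hr
Volume infused so far = 89.28571 mL/hr × 0.5 hr = 44.64286 mL
Volume remaining = 250 − 44.64286 = 205.3571 mL
New rate:
Rate = 12.2 mg/hr ÷ 0.168 mg/mL = 72.61905 mL/hr
Time remaining = 205.3571 mL ÷ 72.61905 mL/hr = 2.827869 hr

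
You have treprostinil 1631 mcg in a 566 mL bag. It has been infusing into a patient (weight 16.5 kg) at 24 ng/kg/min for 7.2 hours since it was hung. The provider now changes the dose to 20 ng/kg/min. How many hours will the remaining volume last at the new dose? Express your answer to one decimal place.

Initial rate:
Dose = 24 ng/kg/min × 16.5 kg = 396 ng/min
396 ng/min × 60 min/hr = 23760 ng/hr
Concentration = 1631 mcg ÷ 566 mL = 2.881625 mcg/mL = 2881.625 ng/mL
Rate = 23760 ng/hr ÷ 2881.625 ng/mL = 8.245346 mL/hr
Volume infused so far = 8.245346 mL/hr × 7.2 hr = 59.36649 mL
Volume remaining = 566 − 59.36649 = 506.6335 mL
New rate:
Dose = 20 ng/kg/min × 16.5 kg = 330 ng/min
330 ng/min × 60 min/hr = 19800 ng/hr
Rate = 19800 ng/hr ÷ 2881.625 ng/mL = 6.871122 mL/hr
Time remaining = 506.6335 mL ÷ 6.871122 mL/hr = 73.73374 hr

73.7 hours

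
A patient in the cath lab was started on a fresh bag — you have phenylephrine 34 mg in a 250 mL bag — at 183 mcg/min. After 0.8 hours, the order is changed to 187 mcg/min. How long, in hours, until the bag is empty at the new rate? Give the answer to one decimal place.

Initial rate:
183 mcg/min × 60 min/hr = 10980 mcg/hr
Concentration = 34 mg ÷ 250 mL = 0.136 mg/mL = 136 mcg/mL
Rate = 10980 mcg/hr ÷ 136 mcg/mL = 80.73529 mL/hr
Volume infused so far = 80.73529 mL/hr × 0.8 hr = 64.58824 mL
Volume remaining = 250 − 64.58824 = 185.4118 mL
New rate:
187 mcg/min × 60 min/hr = 11220 mcg/hr
Rate = 11220 mcg/hr ÷ 136 mcg/mL = 82.5 mL/hr
Time remaining = 185.4118 mL ÷ 82.5 mL/hr = 2.247415 hr

2.2 hours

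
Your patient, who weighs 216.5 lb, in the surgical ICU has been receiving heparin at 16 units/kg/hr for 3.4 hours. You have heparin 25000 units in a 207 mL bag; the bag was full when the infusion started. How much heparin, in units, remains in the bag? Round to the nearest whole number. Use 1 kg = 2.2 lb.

Weight = 216.5 lb ÷ 2.2 lb/kg = 98.40909 kg
Dose = 16 units/kg/hr × 98.40909 kg = 1574.545 units/hr
Concentration = 25000 units ÷ 207 mL = 120.7729 units/mL
Rate = 1574.545 units/hr ÷ 120.7729 units/mL = 13.03724 mL/hr
Volume infused = 13.03724 mL/hr × 3.4 hr = 44.3266 mL
Volume remaining = 207 − 44.3266 = 162.6734 mL
Drug remaining = 162.6734 mL × 120.7729 units/mL = 19646.55 units

19647 units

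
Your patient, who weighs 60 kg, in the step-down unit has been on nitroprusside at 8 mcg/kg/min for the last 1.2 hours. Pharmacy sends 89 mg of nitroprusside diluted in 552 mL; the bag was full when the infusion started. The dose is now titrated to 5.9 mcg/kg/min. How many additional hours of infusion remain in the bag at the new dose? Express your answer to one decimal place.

Initial rate:
Dose = 8 mcg/kg/min × 60 kg = 480 mcg/min
480 mcg/min × 60 min/hr = 28800 mcg/hr
Concentration = 89 mg ÷ 552 mL = 0.1612319 mg/mL = 161.2319 mcg/mL
Rate = 28800 mcg/hr ÷ 161.2319 mcg/mL = 178.6247 mL/hr
Volume infused so far = 178.6247 mL/hr × 1.2 hr = 214.3497 mL
Volume remaining = 552 − 214.3497 = 337.6503 mL
New rate:
Dose = 5.9 mcg/kg/min × 60 kg = 354 mcg/min
354 mcg/min × 60 min/hr = 21240 mcg/hr
Rate = 21240 mcg/hr ÷ 161.2319 mcg/mL = 131.7357 mL/hr
Time remaining = 337.6503 mL ÷ 131.7357 mL/hr = 2.563089 hr

2.6 hours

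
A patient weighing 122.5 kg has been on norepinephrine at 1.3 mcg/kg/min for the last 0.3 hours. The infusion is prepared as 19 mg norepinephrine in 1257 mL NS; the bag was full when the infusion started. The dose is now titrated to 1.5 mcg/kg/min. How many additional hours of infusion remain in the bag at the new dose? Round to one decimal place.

Initial rate:
Dose = 1.3 mcg/kg/min × 122.5 kg = 159.25 mcg/min
159.25 mcg/min × 60 min/hr = 9555 mcg/hr
Concentration = 19 mg ÷ 1257 mL = 0.01511535 mg/mL = 15.11535 mcg/mL
Rate = 9555 mcg/hr ÷ 15.11535 mcg/mL = 632.1387 mL/hr
Volume infused so far = 632.1387 mL/hr × 0.3 hr = 189.6416 mL
Volume remaining = 1257 − 189.6416 = 1067.358 mL
New rate:
Dose = 1.5 mcg/kg/min × 122.5 kg = 183.75 mcg/min
183.75 mcg/min × 60 min/hr = 11025 mcg/hr
Rate = 11025 mcg/hr ÷ 15.11535 mcg/mL = 729.3908 mL/hr
Time remaining = 1067.358 mL ÷ 729.3908 mL/hr = 1.463356 hr

1.5 hours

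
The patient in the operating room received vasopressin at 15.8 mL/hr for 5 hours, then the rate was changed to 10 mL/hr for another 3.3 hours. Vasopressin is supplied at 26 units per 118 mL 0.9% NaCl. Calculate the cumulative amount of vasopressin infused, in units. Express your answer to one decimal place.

Concentration = 26 units ÷ 118 mL = 0.220339 units/mL
Stage 1: 15.8 mL/hr × 5 hr = 79 mL → 79 mL × 0.220339 units/mL = 17.40678 units
Stage 2: 10 mL/hr × 3.3 hr = 33 mL → 33 mL × 0.220339 units/mL = 7.271186 units
Total = 17.40678 + 7.271186 = 24.67797 units

24.7 units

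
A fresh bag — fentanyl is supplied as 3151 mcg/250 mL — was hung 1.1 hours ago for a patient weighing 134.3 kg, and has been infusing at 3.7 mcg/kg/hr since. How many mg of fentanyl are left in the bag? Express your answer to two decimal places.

2.60 mg

Dose = 3.7 mcg/kg/hr × 134.3 kg = 496.91 mcg/hr
Concentration = 3151 mcg ÷ 250 mL = 12.604 mcg/mL
Rate = 496.91 mcg/hr ÷ 12.604 mcg/mL = 39.42479 mL/hr
Volume infused = 39.42479 mL/hr × 1.1 hr = 43.36726 mL
Volume remaining = 250 − 43.36726 = 206.6327 mL
Drug remaining = 206.6327 mL × 12.604 mcg/mL = 2604.399 mcg = 2.604399 mg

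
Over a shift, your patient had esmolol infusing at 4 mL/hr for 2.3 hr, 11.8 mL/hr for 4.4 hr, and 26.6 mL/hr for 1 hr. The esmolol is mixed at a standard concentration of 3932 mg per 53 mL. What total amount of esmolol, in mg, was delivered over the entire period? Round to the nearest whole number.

Concentration = 3932 mg ÷ 53 mL = 74.18868 mg/mL
Stage 1: 4 mL/hr × 2.3 hr = 9.2 mL → 9.2 mL × 74.18868 mg/mL = 682.5358 mg
Stage 2: 11.8 mL/hr × 4.4 hr = 51.92 mL → 51.92 mL × 74.18868 mg/mL = 3851.876 mg
Stage 3: 26.6 mL/hr × 1 hr = 26.6 mL → 26.6 mL × 74.18868 mg/mL = 1973.419 mg
Total = 682.5358 + 3851.876 + 1973.419 = 6507.831 mg

6508 mg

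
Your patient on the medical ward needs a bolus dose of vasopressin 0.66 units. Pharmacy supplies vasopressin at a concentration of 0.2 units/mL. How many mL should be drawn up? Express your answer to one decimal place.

Volume = 0.66 units ÷ 0.2 units/mL = 3.3 mL

3.3 mL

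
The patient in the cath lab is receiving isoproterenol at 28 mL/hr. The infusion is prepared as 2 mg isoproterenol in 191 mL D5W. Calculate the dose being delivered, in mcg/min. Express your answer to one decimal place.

Concentration = 2 mg ÷ 191 mL = 0.0104712 mg/mL = 10.4712 mcg/mL
Drug rate = 28 mL/hr × 10.4712 mcg/mL = 293.1937 mcg/hr
293.1937 mcg/hr ÷ 60 min/hr = 4.886562 mcg/min

4.9 mcg/min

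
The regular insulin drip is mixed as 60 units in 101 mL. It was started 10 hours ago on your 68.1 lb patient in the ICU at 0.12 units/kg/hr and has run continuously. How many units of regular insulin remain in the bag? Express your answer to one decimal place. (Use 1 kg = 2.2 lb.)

22.9 units

Weight = 68.1 lb ÷ 2.2 lb/kg = 30.95455 kg
Dose = 0.12 units/kg/hr × 30.95455 kg = 3.714545 units/hr
Concentration = 60 units ÷ 101 mL = 0.5940594 units/mL
Rate = 3.714545 units/hr ÷ 0.5940594 units/mL = 6.252818 mL/hr
Volume infused = 6.252818 mL/hr × 10 hr = 62.52818 mL
Volume remaining = 101 − 62.52818 = 38.47182 mL
Drug remaining = 38.47182 mL × 0.5940594 units/mL = 22.85455 units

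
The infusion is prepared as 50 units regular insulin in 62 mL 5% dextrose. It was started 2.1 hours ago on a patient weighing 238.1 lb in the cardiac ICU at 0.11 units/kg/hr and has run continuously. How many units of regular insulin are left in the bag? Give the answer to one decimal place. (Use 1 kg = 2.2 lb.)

Weight = 238.1 lb ÷ 2.2 lb/kg = 108.2273 kg
Dose = 0.11 units/kg/hr × 108.2273 kg = 11.905 units/hr
Concentration = 50 units ÷ 62 mL = 0.8064516 units/mL
Rate = 11.905 units/hr ÷ 0.8064516 units/mL = 14.7622 mL/hr
Volume infused = 14.7622 mL/hr × 2.1 hr = 31.00062 mL
Volume remaining = 62 − 31.00062 = 30.99938 mL
Drug remaining = 30.99938 mL × 0.8064516 units/mL = 24.9995 units

25.0 units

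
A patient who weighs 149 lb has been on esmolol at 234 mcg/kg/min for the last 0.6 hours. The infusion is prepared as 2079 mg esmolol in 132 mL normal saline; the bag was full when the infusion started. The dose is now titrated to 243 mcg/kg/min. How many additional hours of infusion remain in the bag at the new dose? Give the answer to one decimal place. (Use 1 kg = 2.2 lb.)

Initial rate:
Weight = 149 lb ÷ 2.2 lb/kg = 67.72727 kg
Dose = 234 mcg/kg/min × 67.72727 kg = 15848.18 mcg/min
15848.18 mcg/min × 60 min/hr = 950890.9 mcg/hr
Concentration = 2079 mg ÷ 132 mL = 15.75 mg/mL = 15750 mcg/mL
Rate = 950890.9 mcg/hr ÷ 15750 mcg/mL = 60.37403 mL/hr
Volume infused so far = 60.37403 mL/hr × 0.6 hr = 36.22442 mL
Volume remaining = 132 − 36.22442 = 95.77558 mL
New rate:
Dose = 243 mcg/kg/min × 67.72727 kg = 16457.73 mcg/min
16457.73 mcg/min × 60 min/hr = 987463.6 mcg/hr
Rate = 987463.6 mcg/hr ÷ 15750 mcg/mL = 62.6961 mL/hr
Time remaining = 95.77558 mL ÷ 62.6961 mL/hr = 1.527616 hr

1.5 hours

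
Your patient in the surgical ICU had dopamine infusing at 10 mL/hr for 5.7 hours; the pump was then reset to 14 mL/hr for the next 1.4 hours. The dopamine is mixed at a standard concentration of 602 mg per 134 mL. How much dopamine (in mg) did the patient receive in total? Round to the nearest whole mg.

344 mg

Concentration = 602 mg ÷ 134 mL = 4.492537 mg/mL
Stage 1: 10 mL/hr × 5.7 hr = 57 mL → 57 mL × 4.492537 mg/mL = 256.0746 mg
Stage 2: 14 mL/hr × 1.4 hr = 19.6 mL → 19.6 mL × 4.492537 mg/mL = 88.05373 mg
Total = 256.0746 + 88.05373 = 344.1284 mg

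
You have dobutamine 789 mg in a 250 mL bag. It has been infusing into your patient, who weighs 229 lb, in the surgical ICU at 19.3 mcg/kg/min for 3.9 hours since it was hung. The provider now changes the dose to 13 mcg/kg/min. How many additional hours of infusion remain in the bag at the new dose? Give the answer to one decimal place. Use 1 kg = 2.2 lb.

3.9 hours

Initial rate:
Weight = 229 lb ÷ 2.2 lb/kg = 104.0909 kg
Dose = 19.3 mcg/kg/min × 104.0909 kg = 2008.955 mcg/min
2008.955 mcg/min × 60 min/hr = 120537.3 mcg/hr
Concentration = 789 mg ÷ 250 mL = 3.156 mg/mL = 3156 mcg/mL
Rate = 120537.3 mcg/hr ÷ 3156 mcg/mL = 38.19305 mL/hr
Volume infused so far = 38.19305 mL/hr × 3.9 hr = 148.9529 mL
Volume remaining = 250 − 148.9529 = 101.0471 mL
New rate:
Dose = 13 mcg/kg/min × 104.0909 kg = 1353.182 mcg/min
1353.182 mcg/min × 60 min/hr = 81190.91 mcg/hr
Rate = 81190.91 mcg/hr ÷ 3156 mcg/mL = 25.72589 mL/hr
Time remaining = 101.0471 mL ÷ 25.72589 mL/hr = 3.927837 hr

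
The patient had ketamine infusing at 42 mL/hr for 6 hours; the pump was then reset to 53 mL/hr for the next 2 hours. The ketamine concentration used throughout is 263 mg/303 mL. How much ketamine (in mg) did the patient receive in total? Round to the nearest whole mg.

Concentration = 263 mg ÷ 303 mL = 0.8679868 mg/mL
Stage 1: 42 mL/hr × 6 hr = 252 mL → 252 mL × 0.8679868 mg/mL = 218.7327 mg
Stage 2: 53 mL/hr × 2 hr = 106 mL → 106 mL × 0.8679868 mg/mL = 92.0066 mg
Total = 218.7327 + 92.0066 = 310.7393 mg

311 mg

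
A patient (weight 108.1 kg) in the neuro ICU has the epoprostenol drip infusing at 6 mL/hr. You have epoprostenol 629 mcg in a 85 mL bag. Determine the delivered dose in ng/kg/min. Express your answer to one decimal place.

Concentration = 629 mcg ÷ 85 mL = 7.4 mcg/mL = 7400 ng/mL
Drug rate = 6 mL/hr × 7400 ng/mL = 44400 ng/hr
44400 ng/hr ÷ 60 min/hr = 740 ng/min
740 ng/min ÷ 108.1 kg = 6.845513 ng/kg/min

6.8 ng/kg/min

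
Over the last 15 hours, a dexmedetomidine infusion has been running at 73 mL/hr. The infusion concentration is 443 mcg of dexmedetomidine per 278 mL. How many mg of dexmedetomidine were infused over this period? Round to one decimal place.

Concentration = 443 mcg ÷ 278 mL = 1.593525 mcg/mL
Drug rate = 73 mL/hr × 1.593525 mcg/mL = 116.3273 mcg/hr
Total = 116.3273 mcg/hr × 15 hr = 1744.91 mcg = 1.74491 mg

1.7 mg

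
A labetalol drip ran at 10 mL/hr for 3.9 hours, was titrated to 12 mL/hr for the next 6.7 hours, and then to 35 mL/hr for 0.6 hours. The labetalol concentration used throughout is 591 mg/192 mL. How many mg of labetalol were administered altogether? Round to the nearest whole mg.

432 mg

Concentration = 591 mg ÷ 192 mL = 3.078125 mg/mL
Stage 1: 10 mL/hr × 3.9 hr = 39 mL → 39 mL × 3.078125 mg/mL = 120.0469 mg
Stage 2: 12 mL/hr × 6.7 hr = 80.4 mL → 80.4 mL × 3.078125 mg/mL = 247.4813 mg
Stage 3: 35 mL/hr × 0.6 hr = 21 mL → 21 mL × 3.078125 mg/mL = 64.64062 mg
Total = 120.0469 + 247.4813 + 64.64062 = 432.1688 mg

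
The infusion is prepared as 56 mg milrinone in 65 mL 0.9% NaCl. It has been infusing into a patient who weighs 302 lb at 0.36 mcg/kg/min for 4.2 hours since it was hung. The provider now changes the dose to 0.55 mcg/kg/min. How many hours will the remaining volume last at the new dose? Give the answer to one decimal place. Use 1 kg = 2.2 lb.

9.6 hours

Initial rate:
Weight = 302 lb ÷ 2.2 lb/kg = 137.2727 kg
Dose = 0.36 mcg/kg/min × 137.2727 kg = 49.41818 mcg/min
49.41818 mcg/min × 60 min/hr = 2965.091 mcg/hr
Concentration = 56 mg ÷ 65 mL = 0.8615385 mg/mL = 861.5385 mcg/mL
Rate = 2965.091 mcg/hr ÷ 861.5385 mcg/mL = 3.441623 mL/hr
Volume infused so far = 3.441623 mL/hr × 4.2 hr = 14.45482 mL
Volume remaining = 65 − 14.45482 = 50.54518 mL
New rate:
Dose = 0.55 mcg/kg/min × 137.2727 kg = 75.5 mcg/min
75.5 mcg/min × 60 min/hr = 4530 mcg/hr
Rate = 4530 mcg/hr ÷ 861.5385 mcg/mL = 5.258036 mL/hr
Time remaining = 50.54518 mL ÷ 5.258036 mL/hr = 9.61294 hr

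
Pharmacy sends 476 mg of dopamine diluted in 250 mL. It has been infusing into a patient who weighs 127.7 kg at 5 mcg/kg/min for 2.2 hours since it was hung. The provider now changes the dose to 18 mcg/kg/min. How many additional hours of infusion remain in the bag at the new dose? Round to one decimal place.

2.8 hours

Initial rate:
Dose = 5 mcg/kg/min × 127.7 kg = 638.5 mcg/min
638.5 mcg/min × 60 min/hr = 38310 mcg/hr
Concentration = 476 mg ÷ 250 mL = 1.904 mg/mL = 1904 mcg/mL
Rate = 38310 mcg/hr ÷ 1904 mcg/mL = 20.1208 mL/hr
Volume infused so far = 20.1208 mL/hr × 2.2 hr = 44.26576 mL
Volume remaining = 250 − 44.26576 = 205.7342 mL
New rate:
Dose = 18 mcg/kg/min × 127.7 kg = 2298.6 mcg/min
2298.6 mcg/min × 60 min/hr = 137916 mcg/hr
Rate = 137916 mcg/hr ÷ 1904 mcg/mL = 72.43487 mL/hr
Time remaining = 205.7342 mL ÷ 72.43487 mL/hr = 2.840265 hr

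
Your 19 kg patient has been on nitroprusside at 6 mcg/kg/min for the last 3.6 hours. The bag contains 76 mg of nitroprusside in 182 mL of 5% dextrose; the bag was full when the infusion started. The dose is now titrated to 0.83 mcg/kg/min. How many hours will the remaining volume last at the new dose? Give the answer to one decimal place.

Initial rate:
Dose = 6 mcg/kg/min × 19 kg = 114 mcg/min
114 mcg/min × 60 min/hr = 6840 mcg/hr
Concentration = 76 mg ÷ 182 mL = 0.4175824 mg/mL = 417.5824 mcg/mL
Rate = 6840 mcg/hr ÷ 417.5824 mcg/mL = 16.38 mL/hr
Volume infused so far = 16.38 mL/hr × 3.6 hr = 58.968 mL
Volume remaining = 182 − 58.968 = 123.032 mL
New rate:
Dose = 0.83 mcg/kg/min × 19 kg = 15.77 mcg/min
15.77 mcg/min × 60 min/hr = 946.2 mcg/hr
Rate = 946.2 mcg/hr ÷ 417.5824 mcg/mL = 2.2659 mL/hr
Time remaining = 123.032 mL ÷ 2.2659 mL/hr = 54.29719 hr

54.3 hours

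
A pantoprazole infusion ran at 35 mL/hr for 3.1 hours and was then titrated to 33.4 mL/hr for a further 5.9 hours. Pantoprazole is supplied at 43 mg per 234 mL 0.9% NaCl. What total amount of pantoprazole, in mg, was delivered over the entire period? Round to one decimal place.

56.1 mg

Concentration = 43 mg ÷ 234 mL = 0.1837607 mg/mL
Stage 1: 35 mL/hr × 3.1 hr = 108.5 mL → 108.5 mL × 0.1837607 mg/mL = 19.93803 mg
Stage 2: 33.4 mL/hr × 5.9 hr = 197.06 mL → 197.06 mL × 0.1837607 mg/mL = 36.21188 mg
Total = 19.93803 + 36.21188 = 56.14991 mg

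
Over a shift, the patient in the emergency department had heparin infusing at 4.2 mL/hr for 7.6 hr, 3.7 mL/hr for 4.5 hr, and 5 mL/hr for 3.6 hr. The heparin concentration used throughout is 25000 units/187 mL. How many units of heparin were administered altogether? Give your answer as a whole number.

Concentration = 25000 units ÷ 187 mL = 133.6898 units/mL
Stage 1: 4.2 mL/hr × 7.6 hr = 31.92 mL → 31.92 mL × 133.6898 units/mL = 4267.38 units
Stage 2: 3.7 mL/hr × 4.5 hr = 16.65 mL → 16.65 mL × 133.6898 units/mL = 2225.936 units
Stage 3: 5 mL/hr × 3.6 hr = 18 mL → 18 mL × 133.6898 units/mL = 2406.417 units
Total = 4267.38 + 2225.936 + 2406.417 = 8899.733 units

8900 units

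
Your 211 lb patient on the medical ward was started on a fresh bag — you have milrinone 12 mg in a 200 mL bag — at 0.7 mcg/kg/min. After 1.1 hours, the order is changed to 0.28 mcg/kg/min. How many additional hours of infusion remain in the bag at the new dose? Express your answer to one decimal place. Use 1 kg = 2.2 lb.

Initial rate:
Weight = 211 lb ÷ 2.2 lb/kg = 95.90909 kg
Dose = 0.7 mcg/kg/min × 95.90909 kg = 67.13636 mcg/min
67.13636 mcg/min × 60 min/hr = 4028.182 mcg/hr
Concentration = 12 mg ÷ 200 mL = 0.06 mg/mL = 60 mcg/mL
Rate = 4028.182 mcg/hr ÷ 60 mcg/mL = 67.13636 mL/hr
Volume infused so far = 67.13636 mL/hr × 1.1 hr = 73.85 mL
Volume remaining = 200 − 73.85 = 126.15 mL
New rate:
Dose = 0.28 mcg/kg/min × 95.90909 kg = 26.85455 mcg/min
26.85455 mcg/min × 60 min/hr = 1611.273 mcg/hr
Rate = 1611.273 mcg/hr ÷ 60 mcg/mL = 26.85455 mL/hr
Time remaining = 126.15 mL ÷ 26.85455 mL/hr = 4.697529 hr

4.7 hours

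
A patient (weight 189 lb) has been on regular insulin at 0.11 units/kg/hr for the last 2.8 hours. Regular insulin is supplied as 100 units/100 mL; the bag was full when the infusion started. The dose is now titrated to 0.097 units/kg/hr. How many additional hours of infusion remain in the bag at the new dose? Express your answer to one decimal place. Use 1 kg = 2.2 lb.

8.8 hours

Initial rate:
Weight = 189 lb ÷ 2.2 lb/kg = 85.90909 kg
Dose = 0.11 units/kg/hr × 85.90909 kg = 9.45 units/hr
Concentration = 100 units ÷ 100 mL = 1 units/mL
Rate = 9.45 units/hr ÷ 1 units/mL = 9.45 mL/hr
Volume infused so far = 9.45 mL/hr × 2.8 hr = 26.46 mL
Volume remaining = 100 − 26.46 = 73.54 mL
New rate:
Dose = 0.097 units/kg/hr × 85.90909 kg = 8.333182 units/hr
Rate = 8.333182 units/hr ÷ 1 units/mL = 8.333182 mL/hr
Time remaining = 73.54 mL ÷ 8.333182 mL/hr = 8.82496 hr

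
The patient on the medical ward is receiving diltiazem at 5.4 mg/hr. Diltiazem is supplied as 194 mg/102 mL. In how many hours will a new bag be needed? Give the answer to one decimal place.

35.9 hours

Concentration = 194 mg ÷ 102 mL = 1.901961 mg/mL
Rate = 5.4 mg/hr ÷ 1.901961 mg/mL = 2.839175 mL/hr
Duration = 102 mL ÷ 2.839175 mL/hr = 35.92593 hr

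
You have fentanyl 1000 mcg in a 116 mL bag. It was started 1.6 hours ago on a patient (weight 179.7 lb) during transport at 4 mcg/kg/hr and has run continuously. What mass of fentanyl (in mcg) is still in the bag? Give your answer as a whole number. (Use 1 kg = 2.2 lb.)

Weight = 179.7 lb ÷ 2.2 lb/kg = 81.68182 kg
Dose = 4 mcg/kg/hr × 81.68182 kg = 326.7273 mcg/hr
Concentration = 1000 mcg ÷ 116 mL = 8.62069 mcg/mL
Rate = 326.7273 mcg/hr ÷ 8.62069 mcg/mL = 37.90036 mL/hr
Volume infused = 37.90036 mL/hr × 1.6 hr = 60.64058 mL
Volume remaining = 116 − 60.64058 = 55.35942 mL
Drug remaining = 55.35942 mL × 8.62069 mcg/mL = 477.2364 mcg

477 mcg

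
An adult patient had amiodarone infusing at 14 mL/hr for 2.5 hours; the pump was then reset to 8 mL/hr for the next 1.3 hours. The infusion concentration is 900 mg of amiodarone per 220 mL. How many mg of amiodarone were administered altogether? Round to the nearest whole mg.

Concentration = 900 mg ÷ 220 mL = 4.090909 mg/mL
Stage 1: 14 mL/hr × 2.5 hr = 35 mL → 35 mL × 4.090909 mg/mL = 143.1818 mg
Stage 2: 8 mL/hr × 1.3 hr = 10.4 mL → 10.4 mL × 4.090909 mg/mL = 42.54545 mg
Total = 143.1818 + 42.54545 = 185.7273 mg

186 mg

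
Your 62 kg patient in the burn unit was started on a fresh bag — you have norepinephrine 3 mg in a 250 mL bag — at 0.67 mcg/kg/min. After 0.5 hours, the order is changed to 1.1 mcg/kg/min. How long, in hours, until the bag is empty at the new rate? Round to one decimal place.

Initial rate:
Dose = 0.67 mcg/kg/min × 62 kg = 41.54 mcg/min
41.54 mcg/min × 60 min/hr = 2492.4 mcg/hr
Concentration = 3 mg ÷ 250 mL = 0.012 mg/mL = 12 mcg/mL
Rate = 2492.4 mcg/hr ÷ 12 mcg/mL = 207.7 mL/hr
Volume infused so far = 207.7 mL/hr × 0.5 hr = 103.85 mL
Volume remaining = 250 − 103.85 = 146.15 mL
New rate:
Dose = 1.1 mcg/kg/min × 62 kg = 68.2 mcg/min
68.2 mcg/min × 60 min/hr = 4092 mcg/hr
Rate = 4092 mcg/hr ÷ 12 mcg/mL = 341 mL/hr
Time remaining = 146.15 mL ÷ 341 mL/hr = 0.4285924 hr

0.4 hours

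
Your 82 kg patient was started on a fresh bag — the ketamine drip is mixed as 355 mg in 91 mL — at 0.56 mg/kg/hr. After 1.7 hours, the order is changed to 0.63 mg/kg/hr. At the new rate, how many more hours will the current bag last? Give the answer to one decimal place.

5.4 hours

Initial rate:
Dose = 0.56 mg/kg/hr × 82 kg = 45.92 mg/hr
Concentration = 355 mg ÷ 91 mL = 3.901099 mg/mL
Rate = 45.92 mg/hr ÷ 3.901099 mg/mL = 11.77104 mL/hr
Volume infused so far = 11.77104 mL/hr × 1.7 hr = 20.01077 mL
Volume remaining = 91 − 20.01077 = 70.98923 mL
New rate:
Dose = 0.63 mg/kg/hr × 82 kg = 51.66 mg/hr
Rate = 51.66 mg/hr ÷ 3.901099 mg/mL = 13.24242 mL/hr
Time remaining = 70.98923 mL ÷ 13.24242 mL/hr = 5.360743 hr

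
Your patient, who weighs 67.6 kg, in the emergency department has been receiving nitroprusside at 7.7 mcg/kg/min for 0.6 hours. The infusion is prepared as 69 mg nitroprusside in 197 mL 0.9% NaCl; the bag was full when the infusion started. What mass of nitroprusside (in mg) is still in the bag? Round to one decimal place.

50.3 mg

Dose = 7.7 mcg/kg/min × 67.6 kg = 520.52 mcg/min
520.52 mcg/min × 60 min/hr = 31231.2 mcg/hr
Concentration = 69 mg ÷ 197 mL = 0.3502538 mg/mL = 350.2538 mcg/mL
Rate = 31231.2 mcg/hr ÷ 350.2538 mcg/mL = 89.16734 mL/hr
Volume infused = 89.16734 mL/hr × 0.6 hr = 53.5004 mL
Volume remaining = 197 − 53.5004 = 143.4996 mL
Drug remaining = 143.4996 mL × 350.2538 mcg/mL = 50261.28 mcg = 50.26128 mg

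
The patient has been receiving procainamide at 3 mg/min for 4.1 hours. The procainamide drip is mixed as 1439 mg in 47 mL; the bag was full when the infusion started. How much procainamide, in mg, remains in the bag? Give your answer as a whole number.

701 mg

3 mg/min × 60 min/hr = 180 mg/hr
Concentration = 1439 mg ÷ 47 mL = 30.61702 mg/mL
Rate = 180 mg/hr ÷ 30.61702 mg/mL = 5.879083 mL/hr
Volume infused = 5.879083 mL/hr × 4.1 hr = 24.10424 mL
Volume remaining = 47 − 24.10424 = 22.89576 mL
Drug remaining = 22.89576 mL × 30.61702 mg/mL = 701 mg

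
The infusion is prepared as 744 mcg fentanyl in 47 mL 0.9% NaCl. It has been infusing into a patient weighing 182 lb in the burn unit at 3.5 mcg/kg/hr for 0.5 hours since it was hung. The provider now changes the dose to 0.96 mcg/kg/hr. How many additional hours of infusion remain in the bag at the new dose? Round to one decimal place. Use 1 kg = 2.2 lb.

7.5 hours

Initial rate:
Weight = 182 lb ÷ 2.2 lb/kg = 82.72727 kg
Dose = 3.5 mcg/kg/hr × 82.72727 kg = 289.5455 mcg/hr
Concentration = 744 mcg ÷ 47 mL = 15.82979 mcg/mL
Rate = 289.5455 mcg/hr ÷ 15.82979 mcg/mL = 18.29118 mL/hr
Volume infused so far = 18.29118 mL/hr × 0.5 hr = 9.145589 mL
Volume remaining = 47 − 9.145589 = 37.85441 mL
New rate:
Dose = 0.96 mcg/kg/hr × 82.72727 kg = 79.41818 mcg/hr
Rate = 79.41818 mcg/hr ÷ 15.82979 mcg/mL = 5.017009 mL/hr
Time remaining = 37.85441 mL ÷ 5.017009 mL/hr = 7.545215 hr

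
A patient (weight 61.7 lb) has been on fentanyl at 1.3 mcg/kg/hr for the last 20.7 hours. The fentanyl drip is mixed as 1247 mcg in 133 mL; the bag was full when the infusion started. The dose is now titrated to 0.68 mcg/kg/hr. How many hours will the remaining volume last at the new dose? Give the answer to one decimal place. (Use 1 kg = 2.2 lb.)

Initial rate:
Weight = 61.7 lb ÷ 2.2 lb/kg = 28.04545 kg
Dose = 1.3 mcg/kg/hr × 28.04545 kg = 36.45909 mcg/hr
Concentration = 1247 mcg ÷ 133 mL = 9.37594 mcg/mL
Rate = 36.45909 mcg/hr ÷ 9.37594 mcg/mL = 3.88858 mL/hr
Volume infused so far = 3.88858 mL/hr × 20.7 hr = 80.4936 mL
Volume remaining = 133 − 80.4936 = 52.5064 mL
New rate:
Dose = 0.68 mcg/kg/hr × 28.04545 kg = 19.07091 mcg/hr
Rate = 19.07091 mcg/hr ÷ 9.37594 mcg/mL = 2.034026 mL/hr
Time remaining = 52.5064 mL ÷ 2.034026 mL/hr = 25.81402 hr

25.8 hours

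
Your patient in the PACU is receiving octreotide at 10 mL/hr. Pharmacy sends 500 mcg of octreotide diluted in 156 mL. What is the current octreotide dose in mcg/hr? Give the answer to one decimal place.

32.1 mcg/hr

Concentration = 500 mcg ÷ 156 mL = 3.205128 mcg/mL
Drug rate = 10 mL/hr × 3.205128 mcg/mL = 32.05128 mcg/hr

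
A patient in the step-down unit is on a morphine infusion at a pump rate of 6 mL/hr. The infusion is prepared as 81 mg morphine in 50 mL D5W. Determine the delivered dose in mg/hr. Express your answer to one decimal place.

9.7 mg/hr

Concentration = 81 mg ÷ 50 mL = 1.62 mg/mL
Drug rate = 6 mL/hr × 1.62 mg/mL = 9.72 mg/hr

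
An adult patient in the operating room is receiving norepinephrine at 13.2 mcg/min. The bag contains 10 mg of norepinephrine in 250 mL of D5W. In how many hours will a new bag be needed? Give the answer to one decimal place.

13.2 mcg/min × 60 min/hr = 792 mcg/hr
Concentration = 10 mg ÷ 250 mL = 0.04 mg/mL = 40 mcg/mL
Rate = 792 mcg/hr ÷ 40 mcg/mL = 19.8 mL/hr
Duration = 250 mL ÷ 19.8 mL/hr = 12.62626 hr

12.6 hours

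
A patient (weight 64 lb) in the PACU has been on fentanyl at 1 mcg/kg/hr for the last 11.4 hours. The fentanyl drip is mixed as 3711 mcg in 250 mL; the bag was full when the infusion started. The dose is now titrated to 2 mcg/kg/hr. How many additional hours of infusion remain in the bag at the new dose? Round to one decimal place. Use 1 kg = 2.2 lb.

58.1 hours

Initial rate:
Weight = 64 lb ÷ 2.2 lb/kg = 29.09091 kg
Dose = 1 mcg/kg/hr × 29.09091 kg = 29.09091 mcg/hr
Concentration = 3711 mcg ÷ 250 mL = 14.844 mcg/mL
Rate = 29.09091 mcg/hr ÷ 14.844 mcg/mL = 1.959776 mL/hr
Volume infused so far = 1.959776 mL/hr × 11.4 hr = 22.34144 mL
Volume remaining = 250 − 22.34144 = 227.6586 mL
New rate:
Dose = 2 mcg/kg/hr × 29.09091 kg = 58.18182 mcg/hr
Rate = 58.18182 mcg/hr ÷ 14.844 mcg/mL = 3.919551 mL/hr
Time remaining = 227.6586 mL ÷ 3.919551 mL/hr = 58.08281 hr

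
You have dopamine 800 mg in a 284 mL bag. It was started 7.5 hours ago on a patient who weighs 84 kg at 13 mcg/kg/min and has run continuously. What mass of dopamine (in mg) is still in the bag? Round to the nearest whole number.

309 mg

Dose = 13 mcg/kg/min × 84 kg = 1092 mcg/min
1092 mcg/min × 60 min/hr = 65520 mcg/hr
Concentration = 800 mg ÷ 284 mL = 2.816901 mg/mL = 2816.901 mcg/mL
Rate = 65520 mcg/hr ÷ 2816.901 mcg/mL = 23.2596 mL/hr
Volume infused = 23.2596 mL/hr × 7.5 hr = 174.447 mL
Volume remaining = 284 − 174.447 = 109.553 mL
Drug remaining = 109.553 mL × 2816.901 mcg/mL = 308600 mcg = 308.6 mg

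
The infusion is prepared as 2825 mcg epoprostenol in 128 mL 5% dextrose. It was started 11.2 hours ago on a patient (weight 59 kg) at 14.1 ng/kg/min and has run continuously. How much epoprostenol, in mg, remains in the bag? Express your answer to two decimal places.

Dose = 14.1 ng/kg/min × 59 kg = 831.9 ng/min
831.9 ng/min × 60 min/hr = 49914 ng/hr
Concentration = 2825 mcg ÷ 128 mL = 22.07031 mcg/mL = 22070.31 ng/mL
Rate = 49914 ng/hr ÷ 22070.31 ng/mL = 2.26159 mL/hr
Volume infused = 2.26159 mL/hr × 11.2 hr = 25.32981 mL
Volume remaining = 128 − 25.32981 = 102.6702 mL
Drug remaining = 102.6702 mL × 22070.31 ng/mL = 2265963 ng = 2.265963 mg

2.27 mg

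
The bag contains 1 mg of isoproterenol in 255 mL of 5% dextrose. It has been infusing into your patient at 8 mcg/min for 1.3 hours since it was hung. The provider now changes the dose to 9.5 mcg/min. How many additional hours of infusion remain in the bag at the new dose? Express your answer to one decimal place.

Initial rate:
8 mcg/min × 60 min/hr = 480 mcg/hr
Concentration = 1 mg ÷ 255 mL = 0.003921569 mg/mL = 3.921569 mcg/mL
Rate = 480 mcg/hr ÷ 3.921569 mcg/mL = 122.4 mL/hr
Volume infused so far = 122.4 mL/hr × 1.3 hr = 159.12 mL
Volume remaining = 255 − 159.12 = 95.88 mL
New rate:
9.5 mcg/min × 60 min/hr = 570 mcg/hr
Rate = 570 mcg/hr ÷ 3.921569 mcg/mL = 145.35 mL/hr
Time remaining = 95.88 mL ÷ 145.35 mL/hr = 0.6596491 hr

0.7 hours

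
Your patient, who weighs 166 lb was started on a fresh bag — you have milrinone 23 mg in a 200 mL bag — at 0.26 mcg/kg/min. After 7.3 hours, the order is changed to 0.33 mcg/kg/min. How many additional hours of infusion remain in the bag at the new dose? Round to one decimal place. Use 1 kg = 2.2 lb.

9.6 hours

Initial rate:
Weight = 166 lb ÷ 2.2 lb/kg = 75.45455 kg
Dose = 0.26 mcg/kg/min × 75.45455 kg = 19.61818 mcg/min
19.61818 mcg/min × 60 min/hr = 1177.091 mcg/hr
Concentration = 23 mg ÷ 200 mL = 0.115 mg/mL = 115 mcg/mL
Rate = 1177.091 mcg/hr ÷ 115 mcg/mL = 10.23557 mL/hr
Volume infused so far = 10.23557 mL/hr × 7.3 hr = 74.71968 mL
Volume remaining = 200 − 74.71968 = 125.2803 mL
New rate:
Dose = 0.33 mcg/kg/min × 75.45455 kg = 24.9 mcg/min
24.9 mcg/min × 60 min/hr = 1494 mcg/hr
Rate = 1494 mcg/hr ÷ 115 mcg/mL = 12.9913 mL/hr
Time remaining = 125.2803 mL ÷ 12.9913 mL/hr = 9.643398 hr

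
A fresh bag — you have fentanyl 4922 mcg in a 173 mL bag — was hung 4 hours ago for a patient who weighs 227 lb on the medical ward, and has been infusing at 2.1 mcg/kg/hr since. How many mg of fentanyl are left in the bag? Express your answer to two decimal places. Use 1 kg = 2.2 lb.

Weight = 227 lb ÷ 2.2 lb/kg = 103.1818 kg
Dose = 2.1 mcg/kg/hr × 103.1818 kg = 216.6818 mcg/hr
Concentration = 4922 mcg ÷ 173 mL = 28.45087 mcg/mL
Rate = 216.6818 mcg/hr ÷ 28.45087 mcg/mL = 7.616001 mL/hr
Volume infused = 7.616001 mL/hr × 4 hr = 30.464 mL
Volume remaining = 173 − 30.464 = 142.536 mL
Drug remaining = 142.536 mL × 28.45087 mcg/mL = 4055.273 mcg = 4.055273 mg

4.06 mg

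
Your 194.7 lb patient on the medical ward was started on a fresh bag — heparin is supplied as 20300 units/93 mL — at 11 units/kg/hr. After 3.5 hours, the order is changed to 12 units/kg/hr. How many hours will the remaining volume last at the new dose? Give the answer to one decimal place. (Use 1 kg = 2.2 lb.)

Initial rate:
Weight = 194.7 lb ÷ 2.2 lb/kg = 88.5 kg
Dose = 11 units/kg/hr × 88.5 kg = 973.5 units/hr
Concentration = 20300 units ÷ 93 mL = 218.2796 units/mL
Rate = 973.5 units/hr ÷ 218.2796 units/mL = 4.459877 mL/hr
Volume infused so far = 4.459877 mL/hr × 3.5 hr = 15.60957 mL
Volume remaining = 93 − 15.60957 = 77.39043 mL
New rate:
Dose = 12 units/kg/hr × 88.5 kg = 1062 units/hr
Rate = 1062 units/hr ÷ 218.2796 units/mL = 4.86532 mL/hr
Time remaining = 77.39043 mL ÷ 4.86532 mL/hr = 15.90654 hr

15.9 hours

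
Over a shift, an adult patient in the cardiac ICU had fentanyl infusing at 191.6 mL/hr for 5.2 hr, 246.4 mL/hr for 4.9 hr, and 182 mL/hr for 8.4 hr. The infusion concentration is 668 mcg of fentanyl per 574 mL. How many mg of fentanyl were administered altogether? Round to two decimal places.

Concentration = 668 mcg ÷ 574 mL = 1.163763 mcg/mL
Stage 1: 191.6 mL/hr × 5.2 hr = 996.32 mL → 996.32 mL × 1.163763 mcg/mL = 1159.48 mcg
Stage 2: 246.4 mL/hr × 4.9 hr = 1207.36 mL → 1207.36 mL × 1.163763 mcg/mL = 1405.081 mcg
Stage 3: 182 mL/hr × 8.4 hr = 1528.8 mL → 1528.8 mL × 1.163763 mcg/mL = 1779.161 mcg
Total = 1159.48 + 1405.081 + 1779.161 = 4343.722 mcg = 4.343722 mg

4.34 mg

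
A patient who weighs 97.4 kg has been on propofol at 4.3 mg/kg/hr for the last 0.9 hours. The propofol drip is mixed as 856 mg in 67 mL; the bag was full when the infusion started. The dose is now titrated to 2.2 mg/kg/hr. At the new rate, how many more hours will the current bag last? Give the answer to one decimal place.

Initial rate:
Dose = 4.3 mg/kg/hr × 97.4 kg = 418.82 mg/hr
Concentration = 856 mg ÷ 67 mL = 12.77612 mg/mL
Rate = 418.82 mg/hr ÷ 12.77612 mg/mL = 32.78147 mL/hr
Volume infused so far = 32.78147 mL/hr × 0.9 hr = 29.50332 mL
Volume remaining = 67 − 29.50332 = 37.49668 mL
New rate:
Dose = 2.2 mg/kg/hr × 97.4 kg = 214.28 mg/hr
Rate = 214.28 mg/hr ÷ 12.77612 mg/mL = 16.77192 mL/hr
Time remaining = 37.49668 mL ÷ 16.77192 mL/hr = 2.235682 hr

2.2 hours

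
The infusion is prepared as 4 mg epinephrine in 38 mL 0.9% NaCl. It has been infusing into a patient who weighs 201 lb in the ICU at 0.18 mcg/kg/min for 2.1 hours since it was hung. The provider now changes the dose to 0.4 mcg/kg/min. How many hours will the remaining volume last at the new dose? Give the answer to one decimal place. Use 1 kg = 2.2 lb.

Initial rate:
Weight = 201 lb ÷ 2.2 lb/kg = 91.36364 kg
Dose = 0.18 mcg/kg/min × 91.36364 kg = 16.44545 mcg/min
16.44545 mcg/min × 60 min/hr = 986.7273 mcg/hr
Concentration = 4 mg ÷ 38 mL = 0.1052632 mg/mL = 105.2632 mcg/mL
Rate = 986.7273 mcg/hr ÷ 105.2632 mcg/mL = 9.373909 mL/hr
Volume infused so far = 9.373909 mL/hr × 2.1 hr = 19.68521 mL
Volume remaining = 38 − 19.68521 = 18.31479 mL
New rate:
Dose = 0.4 mcg/kg/min × 91.36364 kg = 36.54545 mcg/min
36.54545 mcg/min × 60 min/hr = 2192.727 mcg/hr
Rate = 2192.727 mcg/hr ÷ 105.2632 mcg/mL = 20.83091 mL/hr
Time remaining = 18.31479 mL ÷ 20.83091 mL/hr = 0.8792123 hr

0.9 hours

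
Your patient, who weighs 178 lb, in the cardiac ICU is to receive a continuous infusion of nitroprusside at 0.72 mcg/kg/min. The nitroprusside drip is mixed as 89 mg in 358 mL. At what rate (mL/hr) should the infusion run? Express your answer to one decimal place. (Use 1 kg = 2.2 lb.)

Weight = 178 lb ÷ 2.2 lb/kg = 80.90909 kg
Dose = 0.72 mcg/kg/min × 80.90909 kg = 58.25455 mcg/min
58.25455 mcg/min × 60 min/hr = 3495.273 mcg/hr
Concentration = 89 mg ÷ 358 mL = 0.2486034 mg/mL = 248.6034 mcg/mL
Rate = 3495.273 mcg/hr ÷ 248.6034 mcg/mL = 14.05964 mL/hr

14.1 mL/hr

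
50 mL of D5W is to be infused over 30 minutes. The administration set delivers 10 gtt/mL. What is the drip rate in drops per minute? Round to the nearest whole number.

50 mL ÷ (30 min) = 1.666667 mL/min
1.666667 mL/min × 10 gtt/mL = 16.66667 gtt/min

17 gtt/min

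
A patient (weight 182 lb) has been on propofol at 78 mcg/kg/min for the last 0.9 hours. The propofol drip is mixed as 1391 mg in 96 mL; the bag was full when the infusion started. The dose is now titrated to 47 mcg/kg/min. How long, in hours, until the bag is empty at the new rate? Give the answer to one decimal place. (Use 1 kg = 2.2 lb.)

4.5 hours

Initial rate:
Weight = 182 lb ÷ 2.2 lb/kg = 82.72727 kg
Dose = 78 mcg/kg/min × 82.72727 kg = 6452.727 mcg/min
6452.727 mcg/min × 60 min/hr = 387163.6 mcg/hr
Concentration = 1391 mg ÷ 96 mL = 14.48958 mg/mL = 14489.58 mcg/mL
Rate = 387163.6 mcg/hr ÷ 14489.58 mcg/mL = 26.72014 mL/hr
Volume infused so far = 26.72014 mL/hr × 0.9 hr = 24.04812 mL
Volume remaining = 96 − 24.04812 = 71.95188 mL
New rate:
Dose = 47 mcg/kg/min × 82.72727 kg = 3888.182 mcg/min
3888.182 mcg/min × 60 min/hr = 233290.9 mcg/hr
Rate = 233290.9 mcg/hr ÷ 14489.58 mcg/mL = 16.10059 mL/hr
Time remaining = 71.95188 mL ÷ 16.10059 mL/hr = 4.468896 hr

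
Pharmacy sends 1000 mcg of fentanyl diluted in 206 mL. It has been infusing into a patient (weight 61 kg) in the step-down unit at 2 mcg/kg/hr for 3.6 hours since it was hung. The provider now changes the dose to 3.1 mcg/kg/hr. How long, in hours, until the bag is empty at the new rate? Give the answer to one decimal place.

3.0 hours

Initial rate:
Dose = 2 mcg/kg/hr × 61 kg = 122 mcg/hr
Concentration = 1000 mcg ÷ 206 mL = 4.854369 mcg/mL
Rate = 122 mcg/hr ÷ 4.854369 mcg/mL = 25.132 mL/hr
Volume infused so far = 25.132 mL/hr × 3.6 hr = 90.4752 mL
Volume remaining = 206 − 90.4752 = 115.5248 mL
New rate:
Dose = 3.1 mcg/kg/hr × 61 kg = 189.1 mcg/hr
Rate = 189.1 mcg/hr ÷ 4.854369 mcg/mL = 38.9546 mL/hr
Time remaining = 115.5248 mL ÷ 38.9546 mL/hr = 2.965627 hr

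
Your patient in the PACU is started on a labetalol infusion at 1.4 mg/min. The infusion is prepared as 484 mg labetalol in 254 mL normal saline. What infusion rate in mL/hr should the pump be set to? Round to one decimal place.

44.1 mL/hr

1.4 mg/min × 60 min/hr = 84 mg/hr
Concentration = 484 mg ÷ 254 mL = 1.905512 mg/mL
Rate = 84 mg/hr ÷ 1.905512 mg/mL = 44.08264 mL/hr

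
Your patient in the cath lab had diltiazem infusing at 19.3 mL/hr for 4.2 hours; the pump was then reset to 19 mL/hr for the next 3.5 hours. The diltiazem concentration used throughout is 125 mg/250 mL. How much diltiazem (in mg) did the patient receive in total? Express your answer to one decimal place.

73.8 mg

Concentration = 125 mg ÷ 250 mL = 0.5 mg/mL
Stage 1: 19.3 mL/hr × 4.2 hr = 81.06 mL → 81.06 mL × 0.5 mg/mL = 40.53 mg
Stage 2: 19 mL/hr × 3.5 hr = 66.5 mL → 66.5 mL × 0.5 mg/mL = 33.25 mg
Total = 40.53 + 33.25 = 73.78 mg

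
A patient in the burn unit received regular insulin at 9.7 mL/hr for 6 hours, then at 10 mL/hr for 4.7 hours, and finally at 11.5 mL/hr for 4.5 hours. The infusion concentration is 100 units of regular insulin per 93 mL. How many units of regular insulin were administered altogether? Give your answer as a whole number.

169 units

Concentration = 100 units ÷ 93 mL = 1.075269 units/mL
Stage 1: 9.7 mL/hr × 6 hr = 58.2 mL → 58.2 mL × 1.075269 units/mL = 62.58065 units
Stage 2: 10 mL/hr × 4.7 hr = 47 mL → 47 mL × 1.075269 units/mL = 50.53763 units
Stage 3: 11.5 mL/hr × 4.5 hr = 51.75 mL → 51.75 mL × 1.075269 units/mL = 55.64516 units
Total = 62.58065 + 50.53763 + 55.64516 = 168.7634 units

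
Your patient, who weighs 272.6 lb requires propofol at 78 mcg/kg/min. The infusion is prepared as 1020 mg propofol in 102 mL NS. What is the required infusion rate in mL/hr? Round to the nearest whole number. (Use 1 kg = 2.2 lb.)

Weight = 272.6 lb ÷ 2.2 lb/kg = 123.9091 kg
Dose = 78 mcg/kg/min × 123.9091 kg = 9664.909 mcg/min
9664.909 mcg/min × 60 min/hr = 579894.5 mcg/hr
Concentration = 1020 mg ÷ 102 mL = 10 mg/mL = 10000 mcg/mL
Rate = 579894.5 mcg/hr ÷ 10000 mcg/mL = 57.98945 mL/hr

58 mL/hr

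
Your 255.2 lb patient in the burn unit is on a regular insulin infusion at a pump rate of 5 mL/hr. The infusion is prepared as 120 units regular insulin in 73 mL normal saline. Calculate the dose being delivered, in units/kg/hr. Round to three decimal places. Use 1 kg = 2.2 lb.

Weight = 255.2 lb ÷ 2.2 lb/kg = 116 kg
Concentration = 120 units ÷ 73 mL = 1.643836 units/mL
Drug rate = 5 mL/hr × 1.643836 units/mL = 8.219178 units/hr
8.219178 units/hr ÷ 116 kg = 0.07085498 units/kg/hr

0.071 units/kg/hr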